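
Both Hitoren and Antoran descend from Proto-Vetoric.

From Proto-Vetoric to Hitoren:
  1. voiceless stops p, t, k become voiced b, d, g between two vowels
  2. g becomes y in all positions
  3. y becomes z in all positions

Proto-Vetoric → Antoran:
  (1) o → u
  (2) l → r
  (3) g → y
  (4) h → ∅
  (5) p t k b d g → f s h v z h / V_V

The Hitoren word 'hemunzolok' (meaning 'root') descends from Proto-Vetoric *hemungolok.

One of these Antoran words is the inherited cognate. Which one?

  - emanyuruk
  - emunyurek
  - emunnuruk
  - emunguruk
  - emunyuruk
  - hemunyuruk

emunyuruk

Antoran: *hemungolok
  hemungolok → hemunguluk   [vowel merger]
  hemunguluk → hemunguruk   [unconditioned shift]
  hemunguruk → hemunyuruk   [unconditioned shift]
  hemunyuruk → emunyuruk   [h-loss]
  emunyuruk (rule 5 does not apply)
  giving Antoran emunyuruk.
Among the options, 'emunyuruk' alone shows every Antoran change applied in order.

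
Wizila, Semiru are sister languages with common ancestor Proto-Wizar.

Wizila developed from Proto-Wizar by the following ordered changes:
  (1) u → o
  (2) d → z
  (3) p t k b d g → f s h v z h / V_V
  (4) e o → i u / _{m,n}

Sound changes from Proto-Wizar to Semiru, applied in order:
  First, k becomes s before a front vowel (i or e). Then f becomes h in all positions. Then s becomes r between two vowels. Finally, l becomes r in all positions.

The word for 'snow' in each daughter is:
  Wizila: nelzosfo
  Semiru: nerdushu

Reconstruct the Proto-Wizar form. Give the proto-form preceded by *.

*neldusfu

Position 3: Wizila has l, Semiru has r. Wizila preserves l here (none of its changes turn any other segment into l), so the proto-segment is *l.
Position 5: Wizila has o, Semiru has u. Semiru preserves u here (none of its changes turn any other segment into u), so the proto-segment is *u.
Position 4: Wizila has z, Semiru has d. Semiru preserves d here (none of its changes turn any other segment into d), so the proto-segment is *d.
This points to *neldusfu. Verify forward in each daughter:
Wizila: start from *neldusfu.
  rule 1 (vowel merger): neldusfu → neldosfo
  rule 2 (unconditioned shift): neldosfo → nelzosfo
  rule 3: no change — nelzosfo
  rule 4: no change — nelzosfo
  ⇒ Wizila nelzosfo
Semiru: start from *neldusfu.
  rule 1: no change — neldusfu
  rule 2 (unconditioned shift): neldusfu → neldushu
  rule 3: no change — neldushu
  rule 4 (unconditioned shift): neldushu → nerdushu
  ⇒ Semiru nerdushu
*neldusfu is the unique common source.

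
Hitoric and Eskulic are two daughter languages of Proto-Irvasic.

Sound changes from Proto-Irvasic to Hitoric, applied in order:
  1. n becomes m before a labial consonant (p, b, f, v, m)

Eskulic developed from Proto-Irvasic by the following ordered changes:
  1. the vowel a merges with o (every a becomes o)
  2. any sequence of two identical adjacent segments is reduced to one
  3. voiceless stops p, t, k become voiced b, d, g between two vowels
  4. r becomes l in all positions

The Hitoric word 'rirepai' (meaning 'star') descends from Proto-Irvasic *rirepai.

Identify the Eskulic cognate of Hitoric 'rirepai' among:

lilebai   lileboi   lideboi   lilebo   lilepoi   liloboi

Eskulic: *rirepai > rirepoi > rireboi > lileboi  (by vowel merger, intervocalic voicing, unconditioned shift)

lileboi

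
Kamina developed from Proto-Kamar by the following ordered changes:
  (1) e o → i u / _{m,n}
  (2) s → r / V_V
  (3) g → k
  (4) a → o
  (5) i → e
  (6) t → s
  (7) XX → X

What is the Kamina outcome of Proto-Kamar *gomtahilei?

kumsohele

Kamina: start from *gomtahilei.
  rule 1 (pre-nasal raising): gomtahilei → gumtahilei
  rule 2: no change — gumtahilei
  rule 3 (unconditioned shift): gumtahilei → kumtahilei
  rule 4 (vowel merger): kumtahilei → kumtohilei
  rule 5 (vowel merger): kumtohilei → kumtohelee
  rule 6 (unconditioned shift): kumtohelee → kumsohelee
  rule 7 (degemination): kumsohelee → kumsohele
  ⇒ Kamina kumsohele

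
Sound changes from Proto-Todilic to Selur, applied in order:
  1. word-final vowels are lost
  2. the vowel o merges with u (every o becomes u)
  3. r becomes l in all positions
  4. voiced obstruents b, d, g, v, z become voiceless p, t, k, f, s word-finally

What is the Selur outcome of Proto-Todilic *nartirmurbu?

naltilmulp

Selur: *nartirmurbu > nartirmurb > naltilmulb > naltilmulp  (by apocope, unconditioned shift, final devoicing)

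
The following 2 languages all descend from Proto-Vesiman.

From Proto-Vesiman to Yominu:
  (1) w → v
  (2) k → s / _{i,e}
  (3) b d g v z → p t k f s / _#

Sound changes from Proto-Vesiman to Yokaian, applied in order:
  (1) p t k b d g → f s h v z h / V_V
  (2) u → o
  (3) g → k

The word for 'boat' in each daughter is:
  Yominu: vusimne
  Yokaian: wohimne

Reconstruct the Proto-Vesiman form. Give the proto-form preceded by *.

*wukimne

Position 2: Yominu has u, Yokaian has o. Yominu preserves u here (none of its changes turn any other segment into u), so the proto-segment is *u.
Position 3: Yominu has s, Yokaian has h. Taking the neighbouring segments as reconstructed: Yominu s could go back to *k or *s; Yokaian h could go back to *k or *g or *h — the one source consistent with every daughter is *k.
Verify the candidate proto-form against each daughter:
Yominu: *wukimne
  wukimne → vukimne   [unconditioned shift]
  vukimne → vusimne   [palatalisation]
  vusimne (rule 3 does not apply)
  giving Yominu vusimne.
Yokaian: start from *wukimne.
  rule 1 (intervocalic lenition): wukimne → wuhimne
  rule 2 (vowel merger): wuhimne → wohimne
  rule 3: no change — wohimne
  ⇒ Yokaian wohimne
Only *wukimne yields all of Yominu vusimne, Yokaian wohimne.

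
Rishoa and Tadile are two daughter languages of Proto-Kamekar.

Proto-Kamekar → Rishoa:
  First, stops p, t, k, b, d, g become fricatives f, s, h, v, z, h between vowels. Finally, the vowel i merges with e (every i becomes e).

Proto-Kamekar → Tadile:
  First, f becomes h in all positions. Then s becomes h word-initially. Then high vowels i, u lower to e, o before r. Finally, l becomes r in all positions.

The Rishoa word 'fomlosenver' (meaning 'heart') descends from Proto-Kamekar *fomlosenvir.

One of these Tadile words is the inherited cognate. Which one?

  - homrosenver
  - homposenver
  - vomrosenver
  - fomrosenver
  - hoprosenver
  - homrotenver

Tadile: *fomlosenvir > homlosenvir > homlosenver > homrosenver  (by unconditioned shift, pre-rhotic lowering, unconditioned shift)
Only 'homrosenver' matches the regular Tadile development of *fomlosenvir.

homrosenver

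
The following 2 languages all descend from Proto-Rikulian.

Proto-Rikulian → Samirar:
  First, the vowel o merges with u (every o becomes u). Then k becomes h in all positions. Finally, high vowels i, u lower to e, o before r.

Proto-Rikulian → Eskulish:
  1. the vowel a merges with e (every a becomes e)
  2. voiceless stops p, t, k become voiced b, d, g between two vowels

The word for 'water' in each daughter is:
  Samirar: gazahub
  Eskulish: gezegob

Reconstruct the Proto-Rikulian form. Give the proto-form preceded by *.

*gazakob

Position 4: Samirar has a, Eskulish has e. Samirar preserves a here (none of its changes turn any other segment into a), so the proto-segment is *a.
Position 2: Samirar has a, Eskulish has e. Samirar preserves a here (none of its changes turn any other segment into a), so the proto-segment is *a.
Verify the candidate proto-form against each daughter:
Samirar: *gazakob
  gazakob → gazakub   [vowel merger]
  gazakub → gazahub   [unconditioned shift]
  gazahub (rule 3 does not apply)
  giving Samirar gazahub.
Eskulish: *gazakob > gezekob > gezegob  (by vowel merger, intervocalic voicing)
No other proto-form is consistent with every reflex, so the reconstruction is *gazakob.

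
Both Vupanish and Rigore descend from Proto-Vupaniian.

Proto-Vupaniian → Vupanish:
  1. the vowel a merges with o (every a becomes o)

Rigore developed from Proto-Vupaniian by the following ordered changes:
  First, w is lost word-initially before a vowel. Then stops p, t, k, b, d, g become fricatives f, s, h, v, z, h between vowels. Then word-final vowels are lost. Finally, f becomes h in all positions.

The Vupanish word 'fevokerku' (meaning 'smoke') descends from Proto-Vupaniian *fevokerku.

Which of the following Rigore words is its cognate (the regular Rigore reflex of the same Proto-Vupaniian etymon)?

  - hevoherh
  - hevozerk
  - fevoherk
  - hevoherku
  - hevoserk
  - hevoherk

Rigore: *fevokerku > fevoherku > fevoherk > hevoherk  (by intervocalic lenition, apocope, unconditioned shift)

hevoherk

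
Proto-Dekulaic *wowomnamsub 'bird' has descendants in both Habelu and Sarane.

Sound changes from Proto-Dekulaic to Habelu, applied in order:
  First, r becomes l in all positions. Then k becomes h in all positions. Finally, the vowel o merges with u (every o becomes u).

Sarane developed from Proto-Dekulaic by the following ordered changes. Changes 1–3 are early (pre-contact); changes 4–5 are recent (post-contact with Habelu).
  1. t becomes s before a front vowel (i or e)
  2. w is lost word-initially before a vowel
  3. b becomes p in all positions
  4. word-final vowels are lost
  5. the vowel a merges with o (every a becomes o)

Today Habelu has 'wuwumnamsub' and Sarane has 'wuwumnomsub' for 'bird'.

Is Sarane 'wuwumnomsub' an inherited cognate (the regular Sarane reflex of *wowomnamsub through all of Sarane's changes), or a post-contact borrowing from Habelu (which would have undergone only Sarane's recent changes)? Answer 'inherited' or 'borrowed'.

borrowed

If inherited, *wowomnamsub would pass through all of Sarane's changes:
Sarane: *wowomnamsub
  wowomnamsub (rule 1 does not apply)
  wowomnamsub → owomnamsub   [glide loss]
  owomnamsub → owomnamsup   [unconditioned shift]
  owomnamsup (rule 4 does not apply)
  owomnamsup → owomnomsup   [vowel merger]
  giving Sarane owomnomsup.
If borrowed from Habelu 'wuwumnamsub' after the early changes, it would undergo only the recent ones:
  rule 4 (apocope): no change (wuwumnamsub)
  rule 5 (vowel merger): wuwumnamsub → wuwumnomsub
  ⇒ as a loan: wuwumnomsub
Sarane 'wuwumnomsub' matches the loan outcome 'wuwumnomsub', not the inherited 'owomnomsup' — it skipped the early Sarane changes, so it was borrowed from Habelu.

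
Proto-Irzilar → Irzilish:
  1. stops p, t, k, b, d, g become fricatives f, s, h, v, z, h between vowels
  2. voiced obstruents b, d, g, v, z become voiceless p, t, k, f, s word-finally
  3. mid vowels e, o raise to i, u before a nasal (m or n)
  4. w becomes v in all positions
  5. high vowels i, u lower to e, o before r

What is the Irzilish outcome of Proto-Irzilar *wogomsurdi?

vohumsordi

Irzilish: start from *wogomsurdi.
  rule 1 (intervocalic lenition): wogomsurdi → wohomsurdi
  rule 2: no change — wohomsurdi
  rule 3 (pre-nasal raising): wohomsurdi → wohumsurdi
  rule 4 (unconditioned shift): wohumsurdi → vohumsurdi
  rule 5 (pre-rhotic lowering): vohumsurdi → vohumsordi
  ⇒ Irzilish vohumsordi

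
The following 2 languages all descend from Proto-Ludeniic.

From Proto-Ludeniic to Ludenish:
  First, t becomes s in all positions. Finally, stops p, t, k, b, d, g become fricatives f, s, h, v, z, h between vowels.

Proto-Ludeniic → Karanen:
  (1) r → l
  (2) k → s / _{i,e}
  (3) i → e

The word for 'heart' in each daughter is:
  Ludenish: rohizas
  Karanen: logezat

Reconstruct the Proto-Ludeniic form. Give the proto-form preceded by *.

Position 1: Ludenish has r, Karanen has l. Ludenish preserves r here (none of its changes turn any other segment into r), so the proto-segment is *r.
Position 3: Ludenish has h, Karanen has g. Karanen preserves g here (none of its changes turn any other segment into g), so the proto-segment is *g.
Verify the candidate proto-form against each daughter:
Ludenish: *rogizat > rogizas > rohizas  (by unconditioned shift, intervocalic lenition)
Karanen: *rogizat > logizat > logezat  (by unconditioned shift, vowel merger)
Only *rogizat yields all of Ludenish rohizas, Karanen logezat.

*rogizat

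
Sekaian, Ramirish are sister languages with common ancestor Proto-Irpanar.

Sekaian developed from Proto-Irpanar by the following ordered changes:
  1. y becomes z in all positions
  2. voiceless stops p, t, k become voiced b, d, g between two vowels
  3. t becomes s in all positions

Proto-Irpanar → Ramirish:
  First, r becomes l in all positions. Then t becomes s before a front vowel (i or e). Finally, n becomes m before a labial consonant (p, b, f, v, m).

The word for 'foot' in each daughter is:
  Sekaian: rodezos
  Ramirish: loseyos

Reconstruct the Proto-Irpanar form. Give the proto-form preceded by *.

*roteyos

Position 1: Sekaian has r, Ramirish has l. Sekaian preserves r here (none of its changes turn any other segment into r), so the proto-segment is *r.
Position 3: Sekaian has d, Ramirish has s. Taking the neighbouring segments as reconstructed: Sekaian d could go back to *t or *d; Ramirish s could go back to *t or *s — the one source consistent with every daughter is *t.
Verify the candidate proto-form against each daughter:
Sekaian: start from *roteyos.
  rule 1 (unconditioned shift): roteyos → rotezos
  rule 2 (intervocalic voicing): rotezos → rodezos
  rule 3: no change — rodezos
  ⇒ Sekaian rodezos
Ramirish: *roteyos > loteyos > loseyos  (by unconditioned shift, palatalisation)
*roteyos is the unique common source.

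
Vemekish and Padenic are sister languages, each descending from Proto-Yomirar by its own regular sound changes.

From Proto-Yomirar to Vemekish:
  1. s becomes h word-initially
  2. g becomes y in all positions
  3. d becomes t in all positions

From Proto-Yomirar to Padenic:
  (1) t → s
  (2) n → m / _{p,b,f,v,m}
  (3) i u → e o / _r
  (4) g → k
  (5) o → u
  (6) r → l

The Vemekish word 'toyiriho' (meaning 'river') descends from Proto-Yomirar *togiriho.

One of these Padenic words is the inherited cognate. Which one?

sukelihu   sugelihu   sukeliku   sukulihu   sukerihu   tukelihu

sukelihu

Padenic: start from *togiriho.
  rule 1 (unconditioned shift): togiriho → sogiriho
  rule 2: no change — sogiriho
  rule 3 (pre-rhotic lowering): sogiriho → sogeriho
  rule 4 (unconditioned shift): sogeriho → sokeriho
  rule 5 (vowel merger): sokeriho → sukerihu
  rule 6 (unconditioned shift): sukerihu → sukelihu
  ⇒ Padenic sukelihu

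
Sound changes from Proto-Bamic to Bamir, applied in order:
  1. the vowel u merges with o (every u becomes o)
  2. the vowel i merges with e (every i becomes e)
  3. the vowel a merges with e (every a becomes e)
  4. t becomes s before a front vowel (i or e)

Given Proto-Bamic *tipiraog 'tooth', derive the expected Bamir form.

sepereog

Bamir: *tipiraog > teperaog > tepereog > sepereog  (by vowel merger, vowel merger, palatalisation)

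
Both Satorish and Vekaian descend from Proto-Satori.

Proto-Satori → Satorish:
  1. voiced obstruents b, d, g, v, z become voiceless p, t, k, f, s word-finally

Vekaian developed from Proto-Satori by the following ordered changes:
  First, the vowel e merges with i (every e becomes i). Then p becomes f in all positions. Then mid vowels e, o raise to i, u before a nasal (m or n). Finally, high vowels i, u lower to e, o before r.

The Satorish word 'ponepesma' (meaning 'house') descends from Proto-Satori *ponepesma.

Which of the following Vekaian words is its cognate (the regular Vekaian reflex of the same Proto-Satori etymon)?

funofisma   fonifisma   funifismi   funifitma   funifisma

funifisma

Vekaian: start from *ponepesma.
  rule 1 (vowel merger): ponepesma → ponipisma
  rule 2 (unconditioned shift): ponipisma → fonifisma
  rule 3 (pre-nasal raising): fonifisma → funifisma
  rule 4: no change — funifisma
  ⇒ Vekaian funifisma
Among the options, 'funifisma' alone shows every Vekaian change applied in order.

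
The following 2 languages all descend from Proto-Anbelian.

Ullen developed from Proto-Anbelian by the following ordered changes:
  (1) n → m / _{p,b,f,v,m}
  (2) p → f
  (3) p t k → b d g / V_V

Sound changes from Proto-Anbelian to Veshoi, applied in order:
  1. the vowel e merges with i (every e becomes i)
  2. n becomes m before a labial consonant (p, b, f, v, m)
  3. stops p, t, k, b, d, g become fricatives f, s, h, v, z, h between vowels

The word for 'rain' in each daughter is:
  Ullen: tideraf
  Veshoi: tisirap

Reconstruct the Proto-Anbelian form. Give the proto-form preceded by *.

Position 7: Ullen has f, Veshoi has p. Veshoi preserves p here (none of its changes turn any other segment into p), so the proto-segment is *p.
Position 4: Ullen has e, Veshoi has i. Ullen preserves e here (none of its changes turn any other segment into e), so the proto-segment is *e.
Position 3: Ullen has d, Veshoi has s. Taking the neighbouring segments as reconstructed: Ullen d could go back to *t or *d; Veshoi s could go back to *t or *s — the one source consistent with every daughter is *t.
This points to *titerap. Verify forward in each daughter:
Ullen: *titerap
  titerap (rule 1 does not apply)
  titerap → titeraf   [unconditioned shift]
  titeraf → tideraf   [intervocalic voicing]
  giving Ullen tideraf.
Veshoi: *titerap
  titerap → titirap   [vowel merger]
  titirap (rule 2 does not apply)
  titirap → tisirap   [intervocalic lenition]
  giving Veshoi tisirap.
*titerap is the unique common source.

*titerap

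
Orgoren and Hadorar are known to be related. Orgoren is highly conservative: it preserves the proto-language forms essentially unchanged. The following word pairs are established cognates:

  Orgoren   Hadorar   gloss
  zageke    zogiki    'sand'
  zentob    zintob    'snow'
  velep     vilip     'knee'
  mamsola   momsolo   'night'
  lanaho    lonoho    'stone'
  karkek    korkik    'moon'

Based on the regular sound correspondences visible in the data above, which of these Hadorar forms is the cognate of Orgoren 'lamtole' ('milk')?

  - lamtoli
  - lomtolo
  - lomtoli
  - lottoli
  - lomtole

mamsola ~ momsolo — Orgoren a corresponds to Hadorar o after a consonant, before a nasal.
zageke ~ zogiki — Orgoren e corresponds to Hadorar i word-finally.
Applying these to Orgoren 'lamtole':
  lamtole → lomtole   (a→o after a consonant, before a nasal)
  lomtole → lomtoli   (e→i word-finally)
So the Hadorar cognate is 'lomtoli'.

lomtoli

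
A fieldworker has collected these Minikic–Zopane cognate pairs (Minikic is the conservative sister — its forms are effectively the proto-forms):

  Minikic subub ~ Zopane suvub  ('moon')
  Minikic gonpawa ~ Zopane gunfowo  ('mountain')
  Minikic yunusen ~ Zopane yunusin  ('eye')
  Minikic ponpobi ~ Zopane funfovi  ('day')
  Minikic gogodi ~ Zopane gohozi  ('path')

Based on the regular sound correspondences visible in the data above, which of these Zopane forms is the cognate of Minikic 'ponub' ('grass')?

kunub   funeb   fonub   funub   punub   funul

ponpobi ~ funfovi — Minikic p corresponds to Zopane f word-initially before a back vowel.
gonpawa ~ gunfowo, ponpobi ~ funfovi — Minikic o corresponds to Zopane u after a consonant, before a nasal.
Applying these to Minikic 'ponub':
  ponub → fonub   (p→f word-initially before a back vowel)
  fonub → funub   (o→u after a consonant, before a nasal)
So the Zopane cognate is 'funub'.

funub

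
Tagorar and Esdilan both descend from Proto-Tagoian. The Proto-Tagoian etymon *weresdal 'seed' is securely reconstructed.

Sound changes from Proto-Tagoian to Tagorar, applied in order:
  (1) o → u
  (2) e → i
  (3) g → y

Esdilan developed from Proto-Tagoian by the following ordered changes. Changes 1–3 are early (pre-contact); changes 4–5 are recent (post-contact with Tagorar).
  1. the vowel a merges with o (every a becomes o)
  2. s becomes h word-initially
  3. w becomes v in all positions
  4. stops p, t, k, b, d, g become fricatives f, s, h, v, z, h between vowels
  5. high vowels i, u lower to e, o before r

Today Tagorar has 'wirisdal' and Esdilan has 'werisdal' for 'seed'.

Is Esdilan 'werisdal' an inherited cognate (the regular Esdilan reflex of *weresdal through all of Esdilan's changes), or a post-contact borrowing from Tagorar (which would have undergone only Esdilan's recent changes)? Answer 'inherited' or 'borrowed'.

borrowed

If inherited, *weresdal would pass through all of Esdilan's changes:
Esdilan: start from *weresdal.
  rule 1 (vowel merger): weresdal → weresdol
  rule 2: no change — weresdol
  rule 3 (unconditioned shift): weresdol → veresdol
  rule 4: no change — veresdol
  rule 5: no change — veresdol
  ⇒ Esdilan veresdol
If borrowed from Tagorar 'wirisdal' after the early changes, it would undergo only the recent ones:
  rule 4 (intervocalic lenition): no change (wirisdal)
  rule 5 (pre-rhotic lowering): wirisdal → werisdal
  ⇒ as a loan: werisdal
Esdilan 'werisdal' matches the loan outcome 'werisdal', not the inherited 'veresdol' — it skipped the early Esdilan changes, so it was borrowed from Tagorar.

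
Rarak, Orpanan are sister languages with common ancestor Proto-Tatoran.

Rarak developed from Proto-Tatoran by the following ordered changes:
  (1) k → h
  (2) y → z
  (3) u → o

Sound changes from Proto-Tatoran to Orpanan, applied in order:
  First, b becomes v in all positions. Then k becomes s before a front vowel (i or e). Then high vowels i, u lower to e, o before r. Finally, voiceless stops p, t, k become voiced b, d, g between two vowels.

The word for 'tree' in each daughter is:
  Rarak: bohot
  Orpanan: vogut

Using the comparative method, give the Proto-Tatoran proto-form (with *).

Position 1: Rarak has b, Orpanan has v. Rarak preserves b here (none of its changes turn any other segment into b), so the proto-segment is *b.
Position 4: Rarak has o, Orpanan has u. Orpanan preserves u here (none of its changes turn any other segment into u), so the proto-segment is *u.
Position 3: Rarak has h, Orpanan has g. Taking the neighbouring segments as reconstructed: Rarak h could go back to *k or *h; Orpanan g could go back to *k or *g — the one source consistent with every daughter is *k.
Verify the candidate proto-form against each daughter:
Rarak: *bokut
  bokut → bohut   [unconditioned shift]
  bohut (rule 2 does not apply)
  bohut → bohot   [vowel merger]
  giving Rarak bohot.
Orpanan: *bokut
  bokut → vokut   [unconditioned shift]
  vokut (rule 2 does not apply)
  vokut (rule 3 does not apply)
  vokut → vogut   [intervocalic voicing]
  giving Orpanan vogut.
No other proto-form is consistent with every reflex, so the reconstruction is *bokut.

*bokut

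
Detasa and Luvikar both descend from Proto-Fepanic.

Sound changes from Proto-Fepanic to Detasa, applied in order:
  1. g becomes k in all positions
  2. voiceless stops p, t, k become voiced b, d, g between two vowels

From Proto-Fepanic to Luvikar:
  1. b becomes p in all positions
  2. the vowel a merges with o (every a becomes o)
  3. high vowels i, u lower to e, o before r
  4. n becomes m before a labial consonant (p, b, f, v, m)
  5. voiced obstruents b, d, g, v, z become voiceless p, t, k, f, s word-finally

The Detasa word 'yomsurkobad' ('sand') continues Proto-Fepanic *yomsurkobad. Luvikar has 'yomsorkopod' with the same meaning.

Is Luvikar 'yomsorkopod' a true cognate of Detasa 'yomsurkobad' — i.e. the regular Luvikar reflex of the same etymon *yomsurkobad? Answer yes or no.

Derive the expected Luvikar reflex of *yomsurkobad:
Luvikar: *yomsurkobad
  yomsurkobad → yomsurkopad   [unconditioned shift]
  yomsurkopad → yomsurkopod   [vowel merger]
  yomsurkopod → yomsorkopod   [pre-rhotic lowering]
  yomsorkopod (rule 4 does not apply)
  yomsorkopod → yomsorkopot   [final devoicing]
  giving Luvikar yomsorkopot.
The regular Luvikar reflex would be 'yomsorkopot', but the attested form is 'yomsorkopod'. The correspondence is irregular, so they are not cognates (the Luvikar form has a different source).

no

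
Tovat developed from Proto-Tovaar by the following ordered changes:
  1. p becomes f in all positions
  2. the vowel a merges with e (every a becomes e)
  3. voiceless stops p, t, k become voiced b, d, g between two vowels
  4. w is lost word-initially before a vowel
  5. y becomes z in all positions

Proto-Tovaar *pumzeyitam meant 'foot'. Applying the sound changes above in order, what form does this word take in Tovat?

fumzezidem

Tovat: *pumzeyitam
  pumzeyitam → fumzeyitam   [unconditioned shift]
  fumzeyitam → fumzeyitem   [vowel merger]
  fumzeyitem → fumzeyidem   [intervocalic voicing]
  fumzeyidem (rule 4 does not apply)
  fumzeyidem → fumzezidem   [unconditioned shift]
  giving Tovat fumzezidem.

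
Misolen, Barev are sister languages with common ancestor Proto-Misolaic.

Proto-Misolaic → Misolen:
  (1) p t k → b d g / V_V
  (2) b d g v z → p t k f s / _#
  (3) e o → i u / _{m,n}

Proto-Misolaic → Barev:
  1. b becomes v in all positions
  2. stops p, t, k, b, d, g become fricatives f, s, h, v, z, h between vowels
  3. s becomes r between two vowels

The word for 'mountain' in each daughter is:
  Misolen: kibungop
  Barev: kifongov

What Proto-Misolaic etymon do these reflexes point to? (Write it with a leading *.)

*kipongob

Position 3: Misolen has b, Barev has f. Taking the neighbouring segments as reconstructed: Misolen b could go back to *p or *b; Barev f could go back to *p or *f — the one source consistent with every daughter is *p.
Position 4: Misolen has u, Barev has o. Barev preserves o here (none of its changes turn any other segment into o), so the proto-segment is *o.
Position 8: Misolen has p, Barev has v. Taking the neighbouring segments as reconstructed: Misolen p could go back to *p or *b; Barev v could go back to *b or *v — the one source consistent with every daughter is *b.
This points to *kipongob. Verify forward in each daughter:
Misolen: start from *kipongob.
  rule 1 (intervocalic voicing): kipongob → kibongob
  rule 2 (final devoicing): kibongob → kibongop
  rule 3 (pre-nasal raising): kibongop → kibungop
  ⇒ Misolen kibungop
Barev: *kipongob
  kipongob → kipongov   [unconditioned shift]
  kipongov → kifongov   [intervocalic lenition]
  kifongov (rule 3 does not apply)
  giving Barev kifongov.
Only *kipongob yields all of Misolen kibungop, Barev kifongov.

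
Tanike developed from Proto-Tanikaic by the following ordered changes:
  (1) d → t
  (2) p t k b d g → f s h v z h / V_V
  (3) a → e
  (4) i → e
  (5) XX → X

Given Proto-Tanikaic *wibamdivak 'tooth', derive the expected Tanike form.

Tanike: start from *wibamdivak.
  rule 1 (unconditioned shift): wibamdivak → wibamtivak
  rule 2 (intervocalic lenition): wibamtivak → wivamtivak
  rule 3 (vowel merger): wivamtivak → wivemtivek
  rule 4 (vowel merger): wivemtivek → wevemtevek
  rule 5: no change — wevemtevek
  ⇒ Tanike wevemtevek

wevemtevek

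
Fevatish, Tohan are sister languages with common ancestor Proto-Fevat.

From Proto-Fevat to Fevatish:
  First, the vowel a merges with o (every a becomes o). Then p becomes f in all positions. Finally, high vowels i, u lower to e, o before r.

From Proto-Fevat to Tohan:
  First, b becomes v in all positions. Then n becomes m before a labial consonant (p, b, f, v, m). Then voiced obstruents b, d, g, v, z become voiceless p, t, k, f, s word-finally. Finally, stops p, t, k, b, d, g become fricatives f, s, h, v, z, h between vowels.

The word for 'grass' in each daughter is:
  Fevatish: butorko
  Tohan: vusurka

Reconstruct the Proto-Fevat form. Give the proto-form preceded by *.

Position 3: Fevatish has t, Tohan has s. Fevatish preserves t here (none of its changes turn any other segment into t), so the proto-segment is *t.
Position 7: Fevatish has o, Tohan has a. Tohan preserves a here (none of its changes turn any other segment into a), so the proto-segment is *a.
Position 1: Fevatish has b, Tohan has v. Fevatish preserves b here (none of its changes turn any other segment into b), so the proto-segment is *b.
Verify the candidate proto-form against each daughter:
Fevatish: start from *buturka.
  rule 1 (vowel merger): buturka → buturko
  rule 2: no change — buturko
  rule 3 (pre-rhotic lowering): buturko → butorko
  ⇒ Fevatish butorko
Tohan: *buturka > vuturka > vusurka  (by unconditioned shift, intervocalic lenition)
*buturka is the unique common source.

*buturka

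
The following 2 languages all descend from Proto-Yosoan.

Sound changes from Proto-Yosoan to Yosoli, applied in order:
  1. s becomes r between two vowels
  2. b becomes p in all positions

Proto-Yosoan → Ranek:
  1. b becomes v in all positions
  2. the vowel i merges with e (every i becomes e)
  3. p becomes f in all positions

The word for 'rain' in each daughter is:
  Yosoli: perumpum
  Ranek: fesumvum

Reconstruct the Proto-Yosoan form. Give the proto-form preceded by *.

*pesumbum

Position 3: Yosoli has r, Ranek has s. Ranek preserves s here (none of its changes turn any other segment into s), so the proto-segment is *s.
Position 6: Yosoli has p, Ranek has v. Taking the neighbouring segments as reconstructed: Yosoli p could go back to *p or *b; Ranek v could go back to *b or *v — the one source consistent with every daughter is *b.
Position 1: Yosoli has p, Ranek has f. Taking the neighbouring segments as reconstructed: Yosoli p could go back to *p or *b; Ranek f could go back to *p or *f — the one source consistent with every daughter is *p.
This points to *pesumbum. Verify forward in each daughter:
Yosoli: *pesumbum
  pesumbum → perumbum   [rhotacism]
  perumbum → perumpum   [unconditioned shift]
  giving Yosoli perumpum.
Ranek: start from *pesumbum.
  rule 1 (unconditioned shift): pesumbum → pesumvum
  rule 2: no change — pesumvum
  rule 3 (unconditioned shift): pesumvum → fesumvum
  ⇒ Ranek fesumvum
No other proto-form is consistent with every reflex, so the reconstruction is *pesumbum.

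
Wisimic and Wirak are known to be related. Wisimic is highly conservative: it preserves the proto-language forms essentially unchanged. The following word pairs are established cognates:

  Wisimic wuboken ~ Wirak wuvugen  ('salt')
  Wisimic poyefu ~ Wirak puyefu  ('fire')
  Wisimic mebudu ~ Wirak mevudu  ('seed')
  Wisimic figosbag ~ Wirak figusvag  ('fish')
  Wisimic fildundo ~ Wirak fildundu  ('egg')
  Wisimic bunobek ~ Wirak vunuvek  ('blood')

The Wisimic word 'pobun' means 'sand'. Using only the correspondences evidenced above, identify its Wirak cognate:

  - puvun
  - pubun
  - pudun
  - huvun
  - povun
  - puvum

bunobek ~ vunuvek — Wisimic o corresponds to Wirak u after a consonant, before a labial obstruent.
mebudu ~ mevudu — Wisimic b corresponds to Wirak v between vowels (before a back vowel).
Applying these to Wisimic 'pobun':
  pobun → pubun   (o→u after a consonant, before a labial obstruent)
  pubun → puvun   (b→v between vowels (before a back vowel))
So the Wirak cognate is 'puvun'.

puvun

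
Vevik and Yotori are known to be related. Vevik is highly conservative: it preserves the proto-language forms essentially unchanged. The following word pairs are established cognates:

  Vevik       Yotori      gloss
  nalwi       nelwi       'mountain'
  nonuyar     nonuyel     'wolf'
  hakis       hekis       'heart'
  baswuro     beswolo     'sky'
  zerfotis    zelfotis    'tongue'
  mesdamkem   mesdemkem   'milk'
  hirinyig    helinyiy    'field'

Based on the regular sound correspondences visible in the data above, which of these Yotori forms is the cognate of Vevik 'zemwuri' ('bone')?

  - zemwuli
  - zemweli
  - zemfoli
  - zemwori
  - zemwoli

baswuro ~ beswolo — Vevik u corresponds to Yotori o after a consonant, before r.
hirinyig ~ helinyiy — Vevik r corresponds to Yotori l between vowels (before a front vowel).
Applying these to Vevik 'zemwuri':
  zemwuri → zemwori   (u→o after a consonant, before r)
  zemwori → zemwoli   (r→l between vowels (before a front vowel))
So the Yotori cognate is 'zemwoli'.

zemwoli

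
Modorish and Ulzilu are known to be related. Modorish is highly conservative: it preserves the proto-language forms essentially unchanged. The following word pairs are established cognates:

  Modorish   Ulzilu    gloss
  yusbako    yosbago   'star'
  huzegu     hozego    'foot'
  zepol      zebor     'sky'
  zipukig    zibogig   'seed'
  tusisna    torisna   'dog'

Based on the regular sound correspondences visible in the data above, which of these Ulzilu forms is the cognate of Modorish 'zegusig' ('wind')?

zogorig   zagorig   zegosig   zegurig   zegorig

yusbako ~ yosbago, huzegu ~ hozego — Modorish u corresponds to Ulzilu o after a consonant, before a consonant other than r, m, n, p, b, f, v.
tusisna ~ torisna — Modorish s corresponds to Ulzilu r between vowels (before a front vowel).
Applying these to Modorish 'zegusig':
  zegusig → zegosig   (u→o after a consonant, before a consonant other than r, m, n, p, b, f, v)
  zegosig → zegorig   (s→r between vowels (before a front vowel))
So the Ulzilu cognate is 'zegorig'.

zegorig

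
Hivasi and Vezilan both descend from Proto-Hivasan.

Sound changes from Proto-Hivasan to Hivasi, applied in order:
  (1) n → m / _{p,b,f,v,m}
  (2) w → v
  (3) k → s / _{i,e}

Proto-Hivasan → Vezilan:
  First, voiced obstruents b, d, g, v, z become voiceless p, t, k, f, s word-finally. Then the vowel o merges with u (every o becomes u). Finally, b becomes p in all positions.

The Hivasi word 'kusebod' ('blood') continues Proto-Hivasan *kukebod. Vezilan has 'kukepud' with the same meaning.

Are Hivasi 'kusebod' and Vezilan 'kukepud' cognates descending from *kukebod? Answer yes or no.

no

Derive the expected Vezilan reflex of *kukebod:
Vezilan: *kukebod
  kukebod → kukebot   [final devoicing]
  kukebot → kukebut   [vowel merger]
  kukebut → kukeput   [unconditioned shift]
  giving Vezilan kukeput.
The regular Vezilan reflex would be 'kukeput', but the attested form is 'kukepud'. The correspondence is irregular, so they are not cognates (the Vezilan form has a different source).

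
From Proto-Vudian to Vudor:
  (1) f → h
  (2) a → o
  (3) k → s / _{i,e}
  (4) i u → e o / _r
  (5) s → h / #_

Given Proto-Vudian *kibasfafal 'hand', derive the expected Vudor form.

hiboshohol

Vudor: *kibasfafal > kibashahal > kiboshohol > siboshohol > hiboshohol  (by unconditioned shift, vowel merger, palatalisation, debuccalisation)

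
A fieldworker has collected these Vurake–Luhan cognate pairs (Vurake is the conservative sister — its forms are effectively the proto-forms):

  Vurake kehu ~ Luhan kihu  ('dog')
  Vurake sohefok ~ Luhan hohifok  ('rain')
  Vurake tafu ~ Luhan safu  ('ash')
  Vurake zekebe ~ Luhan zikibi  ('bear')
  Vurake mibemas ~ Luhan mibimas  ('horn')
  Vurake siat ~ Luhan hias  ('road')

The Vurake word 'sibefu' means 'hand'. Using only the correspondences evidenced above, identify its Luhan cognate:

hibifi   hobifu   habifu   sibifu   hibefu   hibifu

hibifu

siat ~ hias — Vurake s corresponds to Luhan h word-initially before a front vowel.
sohefok ~ hohifok — Vurake e corresponds to Luhan i after a consonant, before a labial obstruent.
Applying these to Vurake 'sibefu':
  sibefu → hibefu   (s→h word-initially before a front vowel)
  hibefu → hibifu   (e→i after a consonant, before a labial obstruent)
So the Luhan cognate is 'hibifu'.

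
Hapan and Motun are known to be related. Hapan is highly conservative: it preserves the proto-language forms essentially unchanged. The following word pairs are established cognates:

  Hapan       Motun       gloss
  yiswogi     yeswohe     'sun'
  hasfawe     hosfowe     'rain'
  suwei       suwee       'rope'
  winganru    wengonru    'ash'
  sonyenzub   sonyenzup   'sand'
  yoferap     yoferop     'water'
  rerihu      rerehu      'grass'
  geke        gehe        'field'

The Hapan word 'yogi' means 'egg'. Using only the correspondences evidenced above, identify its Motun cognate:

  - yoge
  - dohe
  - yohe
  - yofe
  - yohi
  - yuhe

yiswogi ~ yeswohe — Hapan g corresponds to Motun h between vowels (before a front vowel).
yiswogi ~ yeswohe — Hapan i corresponds to Motun e word-finally.
Applying these to Hapan 'yogi':
  yogi → yohi   (g→h between vowels (before a front vowel))
  yohi → yohe   (i→e word-finally)
So the Motun cognate is 'yohe'.

yohe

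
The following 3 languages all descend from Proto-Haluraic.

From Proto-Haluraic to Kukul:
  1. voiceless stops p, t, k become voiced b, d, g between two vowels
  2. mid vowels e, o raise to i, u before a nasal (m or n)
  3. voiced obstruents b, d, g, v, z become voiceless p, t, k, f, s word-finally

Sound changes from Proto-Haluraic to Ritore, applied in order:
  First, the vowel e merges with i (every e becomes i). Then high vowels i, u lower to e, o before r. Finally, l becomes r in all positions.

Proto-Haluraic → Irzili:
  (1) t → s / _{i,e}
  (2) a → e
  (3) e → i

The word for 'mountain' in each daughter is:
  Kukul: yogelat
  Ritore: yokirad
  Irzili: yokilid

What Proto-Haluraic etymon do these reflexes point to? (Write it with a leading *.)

Position 6: Kukul has a, Ritore has a, Irzili has i. Kukul preserves a here (none of its changes turn any other segment into a), so the proto-segment is *a.
Position 4: Kukul has e, Ritore has i, Irzili has i. Kukul preserves e here (none of its changes turn any other segment into e), so the proto-segment is *e.
Position 5: Kukul has l, Ritore has r, Irzili has l. Kukul preserves l here (none of its changes turn any other segment into l), so the proto-segment is *l.
This points to *yokelad. Verify forward in each daughter:
Kukul: start from *yokelad.
  rule 1 (intervocalic voicing): yokelad → yogelad
  rule 2: no change — yogelad
  rule 3 (final devoicing): yogelad → yogelat
  ⇒ Kukul yogelat
Ritore: start from *yokelad.
  rule 1 (vowel merger): yokelad → yokilad
  rule 2: no change — yokilad
  rule 3 (unconditioned shift): yokilad → yokirad
  ⇒ Ritore yokirad
Irzili: start from *yokelad.
  rule 1: no change — yokelad
  rule 2 (vowel merger): yokelad → yokeled
  rule 3 (vowel merger): yokeled → yokilid
  ⇒ Irzili yokilid
Only *yokelad yields all of Kukul yogelat, Ritore yokirad, Irzili yokilid.

*yokelad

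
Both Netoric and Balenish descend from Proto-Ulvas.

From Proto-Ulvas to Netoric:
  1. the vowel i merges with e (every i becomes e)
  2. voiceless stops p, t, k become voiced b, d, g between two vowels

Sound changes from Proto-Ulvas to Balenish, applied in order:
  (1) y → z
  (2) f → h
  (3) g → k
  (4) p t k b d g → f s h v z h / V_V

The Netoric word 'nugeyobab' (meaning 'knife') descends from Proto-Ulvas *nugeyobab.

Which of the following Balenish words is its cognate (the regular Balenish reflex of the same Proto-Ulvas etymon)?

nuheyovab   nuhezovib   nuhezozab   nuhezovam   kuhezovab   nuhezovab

Balenish: *nugeyobab > nugezobab > nukezobab > nuhezovab  (by unconditioned shift, unconditioned shift, intervocalic lenition)
Only 'nuhezovab' matches the regular Balenish development of *nugeyobab.

nuhezovab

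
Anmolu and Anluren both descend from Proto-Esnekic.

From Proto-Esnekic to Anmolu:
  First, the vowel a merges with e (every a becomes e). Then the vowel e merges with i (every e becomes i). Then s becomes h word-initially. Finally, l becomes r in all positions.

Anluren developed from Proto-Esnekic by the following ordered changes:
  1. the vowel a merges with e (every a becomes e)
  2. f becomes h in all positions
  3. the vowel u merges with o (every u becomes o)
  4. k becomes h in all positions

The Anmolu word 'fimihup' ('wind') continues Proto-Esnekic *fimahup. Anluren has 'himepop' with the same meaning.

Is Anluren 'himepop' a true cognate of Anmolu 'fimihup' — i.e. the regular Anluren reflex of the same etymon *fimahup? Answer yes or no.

no

Derive the expected Anluren reflex of *fimahup:
Anluren: *fimahup > fimehup > himehup > himehop  (by vowel merger, unconditioned shift, vowel merger)
The regular Anluren reflex would be 'himehop', but the attested form is 'himepop'. The correspondence is irregular, so they are not cognates (the Anluren form has a different source).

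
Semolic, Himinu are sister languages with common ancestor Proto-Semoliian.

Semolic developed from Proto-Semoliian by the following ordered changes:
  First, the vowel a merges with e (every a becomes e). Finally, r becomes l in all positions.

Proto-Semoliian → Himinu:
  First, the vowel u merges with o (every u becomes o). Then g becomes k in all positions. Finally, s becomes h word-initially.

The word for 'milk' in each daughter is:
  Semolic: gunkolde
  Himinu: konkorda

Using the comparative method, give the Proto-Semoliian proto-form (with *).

*gunkorda

Position 6: Semolic has l, Himinu has r. Himinu preserves r here (none of its changes turn any other segment into r), so the proto-segment is *r.
Position 2: Semolic has u, Himinu has o. Semolic preserves u here (none of its changes turn any other segment into u), so the proto-segment is *u.
Position 8: Semolic has e, Himinu has a. Himinu preserves a here (none of its changes turn any other segment into a), so the proto-segment is *a.
Continuing position by position gives *gunkorda; check it forward:
Semolic: start from *gunkorda.
  rule 1 (vowel merger): gunkorda → gunkorde
  rule 2 (unconditioned shift): gunkorde → gunkolde
  ⇒ Semolic gunkolde
Himinu: *gunkorda > gonkorda > konkorda  (by vowel merger, unconditioned shift)
*gunkorda is the unique common source.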